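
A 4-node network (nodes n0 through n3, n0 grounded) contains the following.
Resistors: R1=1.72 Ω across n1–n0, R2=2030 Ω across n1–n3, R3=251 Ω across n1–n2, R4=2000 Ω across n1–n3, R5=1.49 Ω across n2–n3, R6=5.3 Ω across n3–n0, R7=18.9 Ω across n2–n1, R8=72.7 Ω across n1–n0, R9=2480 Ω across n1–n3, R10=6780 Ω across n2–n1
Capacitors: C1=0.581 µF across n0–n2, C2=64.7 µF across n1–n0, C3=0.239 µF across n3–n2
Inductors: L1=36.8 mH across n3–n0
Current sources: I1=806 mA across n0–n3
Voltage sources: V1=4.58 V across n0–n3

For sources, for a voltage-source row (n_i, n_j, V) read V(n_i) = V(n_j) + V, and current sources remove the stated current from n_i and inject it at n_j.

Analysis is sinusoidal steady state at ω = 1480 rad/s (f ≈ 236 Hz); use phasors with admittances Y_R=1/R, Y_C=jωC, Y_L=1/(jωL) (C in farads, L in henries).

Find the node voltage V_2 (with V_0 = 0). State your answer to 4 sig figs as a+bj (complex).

-4.250+0.009198j V

Apply KCL at each of the 3 non-ground nodes and solve the resulting linear system.
Node n1: branches {R1, R2, R3, R4, R7, C2, R8, R9, R10} → V_1 = -0.3726+0.05539j
Node n2: branches {R3, R5, R7, C1, R10, C3} → V_2 = -4.250+0.009198j
Node n3: branches {R2, R4, R5, R6, L1, I1, R9, C3, V1} → V_3 = -4.580+0.000j
Source currents: i(V1)=-1.897+0.07772j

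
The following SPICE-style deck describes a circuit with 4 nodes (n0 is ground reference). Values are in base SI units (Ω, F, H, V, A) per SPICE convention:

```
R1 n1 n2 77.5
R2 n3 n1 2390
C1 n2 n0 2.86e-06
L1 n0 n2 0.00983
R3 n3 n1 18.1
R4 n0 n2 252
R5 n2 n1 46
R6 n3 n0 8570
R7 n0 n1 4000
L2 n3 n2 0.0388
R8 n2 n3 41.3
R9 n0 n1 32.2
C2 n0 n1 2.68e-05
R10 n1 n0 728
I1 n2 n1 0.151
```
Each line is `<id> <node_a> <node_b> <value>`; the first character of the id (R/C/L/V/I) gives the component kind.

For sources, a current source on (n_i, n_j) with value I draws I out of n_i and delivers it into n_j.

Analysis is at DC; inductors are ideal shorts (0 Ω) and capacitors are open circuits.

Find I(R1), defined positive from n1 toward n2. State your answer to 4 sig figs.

Element admittances at DC:
  Y(R1) = 0.01290 S between n1,n2
  Y(R2) = 0.0004184 S between n3,n1
  Y(C1) = 0.000 S between n2,n0
  L1: short n0↔n2 (DC inductor)
  Y(R3) = 0.05525 S between n3,n1
  Y(R4) = 0.003968 S between n0,n2
  Y(R5) = 0.02174 S between n2,n1
  Y(R6) = 0.0001167 S between n3,n0
  Y(R7) = 0.0002500 S between n0,n1
  L2: short n3↔n2 (DC inductor)
  Y(R8) = 0.02421 S between n2,n3
  Y(R9) = 0.03106 S between n0,n1
  Y(C2) = 0.000 S between n0,n1
  Y(R10) = 0.001374 S between n1,n0
  I1: injects 0.151 A into n1 (from n2)
Assemble and solve the 5×5 MNA system:
  V(n1)=1.228  V(n2)=0.000  V(n3)=0.000
  i(L1)=0.04012  i(L2)=0.06835

0.01584 A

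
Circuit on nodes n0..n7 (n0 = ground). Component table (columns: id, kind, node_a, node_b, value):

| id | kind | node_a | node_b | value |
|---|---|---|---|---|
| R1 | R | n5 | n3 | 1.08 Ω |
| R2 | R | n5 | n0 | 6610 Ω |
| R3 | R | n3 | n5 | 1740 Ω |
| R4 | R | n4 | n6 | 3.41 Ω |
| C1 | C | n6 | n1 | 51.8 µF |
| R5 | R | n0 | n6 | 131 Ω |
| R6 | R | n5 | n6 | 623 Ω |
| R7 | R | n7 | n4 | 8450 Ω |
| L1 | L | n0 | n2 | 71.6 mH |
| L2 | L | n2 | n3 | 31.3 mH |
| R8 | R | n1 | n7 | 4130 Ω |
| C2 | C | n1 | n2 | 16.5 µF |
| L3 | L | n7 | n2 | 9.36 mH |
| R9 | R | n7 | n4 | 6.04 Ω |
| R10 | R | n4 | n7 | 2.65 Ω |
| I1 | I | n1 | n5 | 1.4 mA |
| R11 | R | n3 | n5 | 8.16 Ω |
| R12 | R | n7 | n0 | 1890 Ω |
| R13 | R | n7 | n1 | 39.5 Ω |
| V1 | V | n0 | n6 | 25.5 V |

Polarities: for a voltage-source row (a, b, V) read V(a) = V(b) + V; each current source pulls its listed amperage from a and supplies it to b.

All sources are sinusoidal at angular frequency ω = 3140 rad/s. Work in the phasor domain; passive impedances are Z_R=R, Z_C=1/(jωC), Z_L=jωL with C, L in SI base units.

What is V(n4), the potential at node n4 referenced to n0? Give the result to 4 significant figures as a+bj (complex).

-26.85+0.04059j V

Apply KCL at each of the 7 non-ground nodes and solve the resulting linear system.
Node n1: branches {C1, R8, C2, I1, R13} → V_1 = -26.28-2.980j
Node n2: branches {L1, L2, C2, L3} → V_2 = -30.22-13.01j
Node n3: branches {R1, R3, L2, R11} → V_3 = -32.17-11.34j
Node n4: branches {R4, R7, R9, R10} → V_4 = -26.85+0.04059j
Node n5: branches {R1, R2, R3, R6, I1, R11} → V_5 = -32.16-11.32j
Node n6: branches {R4, C1, R5, R6, V1} → V_6 = -25.50+0.000j
Node n7: branches {R7, R8, L3, R9, R10, R12, R13} → V_7 = -27.58+0.06251j
Source currents: i(V1)=-0.2720+0.1327j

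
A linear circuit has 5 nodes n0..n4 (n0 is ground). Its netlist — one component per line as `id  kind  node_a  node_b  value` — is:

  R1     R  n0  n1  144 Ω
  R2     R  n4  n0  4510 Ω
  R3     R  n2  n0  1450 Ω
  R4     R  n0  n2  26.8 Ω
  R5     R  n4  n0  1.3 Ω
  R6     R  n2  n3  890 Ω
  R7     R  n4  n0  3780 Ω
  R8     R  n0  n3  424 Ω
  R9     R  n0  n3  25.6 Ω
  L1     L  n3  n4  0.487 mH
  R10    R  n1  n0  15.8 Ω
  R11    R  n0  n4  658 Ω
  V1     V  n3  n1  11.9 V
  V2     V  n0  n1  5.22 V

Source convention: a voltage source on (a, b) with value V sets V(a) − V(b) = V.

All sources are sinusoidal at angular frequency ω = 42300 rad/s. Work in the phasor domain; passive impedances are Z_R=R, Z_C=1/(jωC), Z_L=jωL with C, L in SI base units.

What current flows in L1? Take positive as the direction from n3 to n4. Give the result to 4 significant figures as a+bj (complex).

Element admittances at ω=42300 rad/s:
  Y(R1) = 0.006944+0.000j S between n0,n1
  Y(R2) = 0.0002217+0.000j S between n4,n0
  Y(R3) = 0.0006897+0.000j S between n2,n0
  Y(R4) = 0.03731+0.000j S between n0,n2
  Y(R5) = 0.7692+0.000j S between n4,n0
  Y(R6) = 0.001124+0.000j S between n2,n3
  Y(R7) = 0.0002646+0.000j S between n4,n0
  Y(R8) = 0.002358+0.000j S between n0,n3
  Y(R9) = 0.03906+0.000j S between n0,n3
  Y(L1) = 0.000-0.04854j S between n3,n4
  Y(R10) = 0.06329+0.000j S between n1,n0
  Y(R11) = 0.001520+0.000j S between n0,n4
  V1: constraint V(n3)−V(n1) = 11.9
  V2: constraint V(n0)−V(n1) = 5.22
Assemble and solve the 6×6 MNA system:
  V(n1)=-5.220+0.000j  V(n2)=0.1918+0.000j  V(n3)=6.680+0.000j  V(n4)=0.02636-0.4188j
  i(V1)=-0.3043+0.3230j  i(V2)=-0.06232-0.3230j

0.02033-0.3230j A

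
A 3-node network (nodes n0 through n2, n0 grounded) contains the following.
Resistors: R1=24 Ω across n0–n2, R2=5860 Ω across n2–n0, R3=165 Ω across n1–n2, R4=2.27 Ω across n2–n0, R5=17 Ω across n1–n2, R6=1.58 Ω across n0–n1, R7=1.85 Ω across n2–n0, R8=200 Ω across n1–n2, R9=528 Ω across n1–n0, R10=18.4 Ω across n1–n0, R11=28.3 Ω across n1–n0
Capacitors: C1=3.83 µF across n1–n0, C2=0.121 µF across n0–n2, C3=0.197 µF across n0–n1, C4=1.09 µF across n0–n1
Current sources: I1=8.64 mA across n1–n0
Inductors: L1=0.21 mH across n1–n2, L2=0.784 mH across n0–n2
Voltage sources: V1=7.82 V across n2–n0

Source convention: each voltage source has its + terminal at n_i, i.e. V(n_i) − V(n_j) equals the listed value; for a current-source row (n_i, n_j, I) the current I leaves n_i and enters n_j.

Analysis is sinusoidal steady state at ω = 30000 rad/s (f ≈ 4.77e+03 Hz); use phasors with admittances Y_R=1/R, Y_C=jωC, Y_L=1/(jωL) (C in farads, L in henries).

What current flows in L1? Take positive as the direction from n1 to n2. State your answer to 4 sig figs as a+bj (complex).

-0.2473+1.132j A

Element admittances at ω=30000 rad/s:
  Y(R1) = 0.04167+0.000j S between n0,n2
  Y(R2) = 0.0001706+0.000j S between n2,n0
  Y(C1) = 0.000+0.1149j S between n1,n0
  Y(R3) = 0.006061+0.000j S between n1,n2
  Y(C2) = 0.000+0.003630j S between n0,n2
  Y(C3) = 0.000+0.005910j S between n0,n1
  Y(R4) = 0.4405+0.000j S between n2,n0
  Y(R5) = 0.05882+0.000j S between n1,n2
  Y(R6) = 0.6329+0.000j S between n0,n1
  Y(R7) = 0.5405+0.000j S between n2,n0
  Y(R8) = 0.005000+0.000j S between n1,n2
  I1: injects 0.00864 A into n0 (from n1)
  Y(L1) = 0.000-0.1587j S between n1,n2
  Y(R9) = 0.001894+0.000j S between n1,n0
  Y(C4) = 0.000+0.03270j S between n0,n1
  Y(L2) = 0.000-0.04252j S between n0,n2
  Y(R10) = 0.05435+0.000j S between n1,n0
  Y(R11) = 0.03534+0.000j S between n1,n0
  V1: constraint V(n2)−V(n0) = 7.82
Assemble and solve the 3×3 MNA system:
  V(n1)=0.6873-1.558j  V(n2)=7.820+0.000j
  i(V1)=-8.745+1.327j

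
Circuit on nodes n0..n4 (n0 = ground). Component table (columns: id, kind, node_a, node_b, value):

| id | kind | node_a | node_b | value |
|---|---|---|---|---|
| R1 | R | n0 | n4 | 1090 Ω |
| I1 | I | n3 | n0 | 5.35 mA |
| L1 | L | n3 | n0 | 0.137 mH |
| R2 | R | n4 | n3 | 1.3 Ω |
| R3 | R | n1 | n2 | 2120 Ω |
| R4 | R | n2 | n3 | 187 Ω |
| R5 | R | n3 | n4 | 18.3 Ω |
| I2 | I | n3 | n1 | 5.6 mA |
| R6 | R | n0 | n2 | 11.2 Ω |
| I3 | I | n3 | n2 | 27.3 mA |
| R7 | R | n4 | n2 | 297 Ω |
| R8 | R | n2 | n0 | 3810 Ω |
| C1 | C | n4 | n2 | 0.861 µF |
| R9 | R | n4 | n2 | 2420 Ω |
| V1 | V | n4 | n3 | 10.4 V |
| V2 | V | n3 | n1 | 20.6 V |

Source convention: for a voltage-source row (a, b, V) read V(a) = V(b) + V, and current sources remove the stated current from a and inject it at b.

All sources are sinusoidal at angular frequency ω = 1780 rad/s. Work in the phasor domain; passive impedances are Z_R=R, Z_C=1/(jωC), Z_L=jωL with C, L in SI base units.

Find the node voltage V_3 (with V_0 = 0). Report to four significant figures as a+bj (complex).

Element admittances at ω=1780 rad/s:
  Y(R1) = 0.0009174+0.000j S between n0,n4
  I1: injects 0.00535 A into n0 (from n3)
  Y(L1) = 0.000-4.101j S between n3,n0
  Y(R2) = 0.7692+0.000j S between n4,n3
  Y(R3) = 0.0004717+0.000j S between n1,n2
  Y(R4) = 0.005348+0.000j S between n2,n3
  Y(R5) = 0.05464+0.000j S between n3,n4
  I2: injects 0.0056 A into n1 (from n3)
  Y(R6) = 0.08929+0.000j S between n0,n2
  I3: injects 0.0273 A into n2 (from n3)
  Y(R7) = 0.003367+0.000j S between n4,n2
  Y(R8) = 0.0002625+0.000j S between n2,n0
  Y(C1) = 0.000+0.001533j S between n4,n2
  Y(R9) = 0.0004132+0.000j S between n4,n2
  V1: constraint V(n4)−V(n3) = 10.4
  V2: constraint V(n3)−V(n1) = 20.6
Assemble and solve the 6×6 MNA system:
  V(n1)=-20.60-0.01623j  V(n2)=0.5768+0.1503j  V(n3)=0.003279-0.01623j  V(n4)=10.40-0.01623j
  i(V1)=-8.615-0.01442j  i(V2)=-0.01559-7.856e-05j

0.003279-0.01623j V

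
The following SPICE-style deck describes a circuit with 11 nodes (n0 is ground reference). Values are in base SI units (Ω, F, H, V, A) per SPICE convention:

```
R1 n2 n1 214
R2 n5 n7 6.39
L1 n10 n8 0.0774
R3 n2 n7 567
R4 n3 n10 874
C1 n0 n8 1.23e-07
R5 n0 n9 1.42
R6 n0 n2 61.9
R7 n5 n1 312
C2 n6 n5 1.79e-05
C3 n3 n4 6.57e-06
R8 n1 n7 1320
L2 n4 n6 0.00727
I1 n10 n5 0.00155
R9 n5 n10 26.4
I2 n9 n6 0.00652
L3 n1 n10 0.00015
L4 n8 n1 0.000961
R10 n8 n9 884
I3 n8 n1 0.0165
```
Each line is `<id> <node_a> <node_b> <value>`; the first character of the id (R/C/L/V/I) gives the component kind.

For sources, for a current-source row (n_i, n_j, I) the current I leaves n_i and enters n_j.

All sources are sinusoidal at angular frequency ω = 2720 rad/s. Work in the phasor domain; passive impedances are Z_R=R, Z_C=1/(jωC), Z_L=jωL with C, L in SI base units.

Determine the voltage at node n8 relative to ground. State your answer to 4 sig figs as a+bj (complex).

Element admittances at ω=2720 rad/s:
  Y(R1) = 0.004673+0.000j S between n2,n1
  Y(R2) = 0.1565+0.000j S between n5,n7
  Y(L1) = 0.000-0.004750j S between n10,n8
  Y(R3) = 0.001764+0.000j S between n2,n7
  Y(R4) = 0.001144+0.000j S between n3,n10
  Y(C1) = 0.000+0.0003346j S between n0,n8
  Y(R5) = 0.7042+0.000j S between n0,n9
  Y(R6) = 0.01616+0.000j S between n0,n2
  Y(R7) = 0.003205+0.000j S between n5,n1
  Y(C2) = 0.000+0.04869j S between n6,n5
  Y(C3) = 0.000+0.01787j S between n3,n4
  Y(R8) = 0.0007576+0.000j S between n1,n7
  Y(L2) = 0.000-0.05057j S between n4,n6
  I1: injects 0.00155 A into n5 (from n10)
  Y(R9) = 0.03788+0.000j S between n5,n10
  I2: injects 0.00652 A into n6 (from n9)
  Y(L3) = 0.000-2.451j S between n1,n10
  Y(L4) = 0.000-0.3826j S between n8,n1
  Y(R10) = 0.001131+0.000j S between n8,n9
  I3: injects 0.0165 A into n1 (from n8)
Assemble and solve the 10×10 MNA system:
  V(n1)=1.099-0.05658j  V(n2)=0.3239-0.01561j  V(n3)=1.257-0.1740j  V(n4)=1.249-0.1841j  V(n5)=1.249-0.05036j  V(n6)=1.252-0.1806j  V(n7)=1.238-0.05001j  V(n8)=1.100-0.1025j  V(n9)=-0.007480-0.0001644j  V(n10)=1.099-0.05491j

1.100-0.1025j V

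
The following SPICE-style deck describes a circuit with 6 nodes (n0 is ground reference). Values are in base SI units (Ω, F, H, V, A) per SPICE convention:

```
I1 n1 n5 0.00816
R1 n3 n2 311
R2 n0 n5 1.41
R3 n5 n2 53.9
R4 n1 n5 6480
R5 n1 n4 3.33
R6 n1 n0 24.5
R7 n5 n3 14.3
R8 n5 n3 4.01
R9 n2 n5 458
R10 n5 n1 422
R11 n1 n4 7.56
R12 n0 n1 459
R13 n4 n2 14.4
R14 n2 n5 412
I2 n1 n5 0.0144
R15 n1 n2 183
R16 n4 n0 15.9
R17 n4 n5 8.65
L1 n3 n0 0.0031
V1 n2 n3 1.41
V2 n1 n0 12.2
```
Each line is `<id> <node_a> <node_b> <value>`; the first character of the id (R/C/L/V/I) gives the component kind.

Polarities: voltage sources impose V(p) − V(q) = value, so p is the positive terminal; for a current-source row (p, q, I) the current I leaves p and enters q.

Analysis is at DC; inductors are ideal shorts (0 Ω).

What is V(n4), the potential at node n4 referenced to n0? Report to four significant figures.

MNA unknowns: 5 node voltages V₁..V_5 plus 3 source currents (L1, V1, V2)
I1: z[1]−=0.00816, z[5]+=0.00816
R1: Y=0.003215 on G[3,2]
R2: Y=0.7092 on G[0,5]
R3: Y=0.01855 on G[5,2]
R4: Y=0.0001543 on G[1,5]
R5: Y=0.3003 on G[1,4]
R6: Y=0.04082 on G[1,0]
R7: Y=0.06993 on G[5,3]
R8: Y=0.2494 on G[5,3]
R9: Y=0.002183 on G[2,5]
R10: Y=0.002370 on G[5,1]
R11: Y=0.1323 on G[1,4]
R12: Y=0.002179 on G[0,1]
R13: Y=0.06944 on G[4,2]
R14: Y=0.002427 on G[2,5]
I2: z[1]−=0.0144, z[5]+=0.0144
R15: Y=0.005464 on G[1,2]
R16: Y=0.06289 on G[4,0]
R17: Y=0.1156 on G[4,5]
L1: row V3−V0=0, i_L1 at 3,0
V1: row V2−V3=1.41, i_V1 at 2,3
V2: row V1−V0=12.2, i_V2 at 1,0
solve → V1=12.20, V2=1.410, V3=0.000, V4=8.046, V5=0.8687
aux → i_L1=0.7847, i_V1=0.5028, i_V2=-2.431

8.046 V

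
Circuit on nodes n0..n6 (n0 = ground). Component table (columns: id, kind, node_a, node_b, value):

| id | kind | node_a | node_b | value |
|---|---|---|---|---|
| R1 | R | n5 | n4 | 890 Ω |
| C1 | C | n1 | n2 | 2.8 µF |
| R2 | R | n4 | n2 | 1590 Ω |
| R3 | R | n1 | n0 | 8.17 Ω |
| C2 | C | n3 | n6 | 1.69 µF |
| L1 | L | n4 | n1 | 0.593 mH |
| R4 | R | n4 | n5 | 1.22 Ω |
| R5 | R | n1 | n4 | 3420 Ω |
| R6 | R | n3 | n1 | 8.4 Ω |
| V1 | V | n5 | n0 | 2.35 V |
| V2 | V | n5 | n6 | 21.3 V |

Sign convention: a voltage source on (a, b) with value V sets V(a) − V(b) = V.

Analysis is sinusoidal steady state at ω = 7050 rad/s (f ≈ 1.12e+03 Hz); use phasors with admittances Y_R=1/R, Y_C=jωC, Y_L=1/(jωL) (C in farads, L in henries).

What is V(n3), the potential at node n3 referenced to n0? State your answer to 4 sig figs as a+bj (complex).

MNA unknowns: 6 node voltages V₁..V_6 plus 2 source currents (V1, V2)
R1: Y=0.001124+0.000j on G[5,4]
C1: Y=0.000+0.01974j on G[1,2]
R2: Y=0.0006289+0.000j on G[4,2]
R3: Y=0.1224+0.000j on G[1,0]
C2: Y=0.000+0.01191j on G[3,6]
L1: Y=0.000-0.2392j on G[4,1]
R4: Y=0.8197+0.000j on G[4,5]
R5: Y=0.0002924+0.000j on G[1,4]
R6: Y=0.1190+0.000j on G[3,1]
V1: row V5−V0=2.35, i_V1 at 5,0
V2: row V5−V6=21.3, i_V2 at 5,6
solve → V1=2.266-1.426j, V2=2.308-1.415j, V3=1.914-3.514j, V4=1.961-0.09023j, V5=2.350+0.000j, V6=-18.95+0.000j
aux → i_V1=-0.2773+0.1745j, i_V2=-0.04187-0.2486j

1.914-3.514j V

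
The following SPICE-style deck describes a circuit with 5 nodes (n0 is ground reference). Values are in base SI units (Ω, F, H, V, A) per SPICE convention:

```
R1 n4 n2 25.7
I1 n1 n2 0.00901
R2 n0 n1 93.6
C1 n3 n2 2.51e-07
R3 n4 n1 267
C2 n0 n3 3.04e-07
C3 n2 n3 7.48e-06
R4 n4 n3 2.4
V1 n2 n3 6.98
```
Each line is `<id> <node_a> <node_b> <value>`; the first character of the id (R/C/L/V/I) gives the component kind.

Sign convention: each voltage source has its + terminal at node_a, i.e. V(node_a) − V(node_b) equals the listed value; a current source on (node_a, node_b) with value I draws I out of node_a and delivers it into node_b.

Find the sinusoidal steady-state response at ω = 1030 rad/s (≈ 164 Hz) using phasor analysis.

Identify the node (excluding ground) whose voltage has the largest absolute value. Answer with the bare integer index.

2

Apply KCL at each of the 4 non-ground nodes and solve the resulting linear system.
Node n1: branches {I1, R2, R3} → V_1 = -0.006013-0.05293j
Node n2: branches {R1, I1, C1, C3, V1} → V_2 = 8.786-0.2052j
Node n3: branches {C1, C2, C3, R4, V1} → V_3 = 1.806-0.2052j
Node n4: branches {R1, R3, R4} → V_4 = 2.383-0.2039j
Source currents: i(V1)=-0.2402-0.05553j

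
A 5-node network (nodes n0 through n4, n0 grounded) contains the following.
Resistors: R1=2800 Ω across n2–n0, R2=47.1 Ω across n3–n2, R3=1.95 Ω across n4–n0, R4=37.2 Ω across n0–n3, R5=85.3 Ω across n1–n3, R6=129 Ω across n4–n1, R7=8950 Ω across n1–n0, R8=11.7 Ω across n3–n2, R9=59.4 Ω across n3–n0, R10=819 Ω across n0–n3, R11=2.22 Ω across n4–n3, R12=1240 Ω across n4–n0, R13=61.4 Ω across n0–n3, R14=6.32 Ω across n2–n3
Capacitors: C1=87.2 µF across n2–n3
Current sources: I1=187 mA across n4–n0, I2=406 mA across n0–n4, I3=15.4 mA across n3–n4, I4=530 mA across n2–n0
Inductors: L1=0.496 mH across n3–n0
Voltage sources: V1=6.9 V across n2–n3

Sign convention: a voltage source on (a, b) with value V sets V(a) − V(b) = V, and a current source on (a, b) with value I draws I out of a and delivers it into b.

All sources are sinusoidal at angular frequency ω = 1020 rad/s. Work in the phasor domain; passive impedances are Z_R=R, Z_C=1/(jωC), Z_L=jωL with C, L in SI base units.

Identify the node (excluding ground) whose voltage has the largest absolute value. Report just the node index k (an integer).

Element admittances at ω=1020 rad/s:
  Y(R1) = 0.0003571+0.000j S between n2,n0
  Y(R2) = 0.02123+0.000j S between n3,n2
  Y(C1) = 0.000+0.08894j S between n2,n3
  Y(R3) = 0.5128+0.000j S between n4,n0
  I1: injects 0.187 A into n0 (from n4)
  Y(R4) = 0.02688+0.000j S between n0,n3
  Y(R5) = 0.01172+0.000j S between n1,n3
  Y(R6) = 0.007752+0.000j S between n4,n1
  Y(L1) = 0.000-1.977j S between n3,n0
  I2: injects 0.406 A into n4 (from n0)
  Y(R7) = 0.0001117+0.000j S between n1,n0
  Y(R8) = 0.08547+0.000j S between n3,n2
  Y(R9) = 0.01684+0.000j S between n3,n0
  I3: injects 0.0154 A into n4 (from n3)
  Y(R10) = 0.001221+0.000j S between n0,n3
  I4: injects 0.53 A into n0 (from n2)
  Y(R11) = 0.4505+0.000j S between n4,n3
  Y(R12) = 0.0008065+0.000j S between n4,n0
  Y(R13) = 0.01629+0.000j S between n0,n3
  Y(R14) = 0.1582+0.000j S between n2,n3
  V1: constraint V(n2)−V(n3) = 6.9
Assemble and solve the 5×5 MNA system:
  V(n1)=0.06974-0.1697j  V(n2)=6.867-0.2164j  V(n3)=-0.03317-0.2164j  V(n4)=0.2264-0.1016j
  i(V1)=-2.360-0.6136j

2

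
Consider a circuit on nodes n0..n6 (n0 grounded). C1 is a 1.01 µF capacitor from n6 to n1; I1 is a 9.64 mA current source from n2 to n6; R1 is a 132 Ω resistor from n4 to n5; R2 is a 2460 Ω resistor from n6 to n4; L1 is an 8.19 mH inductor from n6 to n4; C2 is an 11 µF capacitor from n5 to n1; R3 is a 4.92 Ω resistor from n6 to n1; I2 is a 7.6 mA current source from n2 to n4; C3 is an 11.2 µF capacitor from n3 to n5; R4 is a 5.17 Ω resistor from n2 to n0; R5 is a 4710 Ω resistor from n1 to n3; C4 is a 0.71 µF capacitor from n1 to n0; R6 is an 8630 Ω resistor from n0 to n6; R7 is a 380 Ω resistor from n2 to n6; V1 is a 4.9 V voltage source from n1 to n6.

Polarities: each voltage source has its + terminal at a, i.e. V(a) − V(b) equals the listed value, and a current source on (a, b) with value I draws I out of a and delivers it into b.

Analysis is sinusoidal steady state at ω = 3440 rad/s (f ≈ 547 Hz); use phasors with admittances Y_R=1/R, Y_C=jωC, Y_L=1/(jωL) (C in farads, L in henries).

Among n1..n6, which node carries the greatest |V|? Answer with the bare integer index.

1

Element admittances at ω=3440 rad/s:
  Y(C1) = 0.000+0.003474j S between n6,n1
  I1: injects 0.00964 A into n6 (from n2)
  Y(R1) = 0.007576+0.000j S between n4,n5
  Y(R2) = 0.0004065+0.000j S between n6,n4
  Y(L1) = 0.000-0.03549j S between n6,n4
  Y(C2) = 0.000+0.03784j S between n5,n1
  Y(R3) = 0.2033+0.000j S between n6,n1
  I2: injects 0.0076 A into n4 (from n2)
  Y(C3) = 0.000+0.03853j S between n3,n5
  Y(R4) = 0.1934+0.000j S between n2,n0
  Y(R5) = 0.0002123+0.000j S between n1,n3
  Y(C4) = 0.000+0.002442j S between n1,n0
  Y(R6) = 0.0001159+0.000j S between n0,n6
  Y(R7) = 0.002632+0.000j S between n2,n6
  V1: constraint V(n1)−V(n6) = 4.9
Assemble and solve the 7×7 MNA system:
  V(n1)=6.169-5.555j  V(n2)=-0.07091-0.07456j  V(n3)=6.213-4.578j  V(n4)=1.342-4.301j  V(n5)=6.219-4.579j  V(n6)=1.269-5.555j
  i(V1)=-1.046-0.02999j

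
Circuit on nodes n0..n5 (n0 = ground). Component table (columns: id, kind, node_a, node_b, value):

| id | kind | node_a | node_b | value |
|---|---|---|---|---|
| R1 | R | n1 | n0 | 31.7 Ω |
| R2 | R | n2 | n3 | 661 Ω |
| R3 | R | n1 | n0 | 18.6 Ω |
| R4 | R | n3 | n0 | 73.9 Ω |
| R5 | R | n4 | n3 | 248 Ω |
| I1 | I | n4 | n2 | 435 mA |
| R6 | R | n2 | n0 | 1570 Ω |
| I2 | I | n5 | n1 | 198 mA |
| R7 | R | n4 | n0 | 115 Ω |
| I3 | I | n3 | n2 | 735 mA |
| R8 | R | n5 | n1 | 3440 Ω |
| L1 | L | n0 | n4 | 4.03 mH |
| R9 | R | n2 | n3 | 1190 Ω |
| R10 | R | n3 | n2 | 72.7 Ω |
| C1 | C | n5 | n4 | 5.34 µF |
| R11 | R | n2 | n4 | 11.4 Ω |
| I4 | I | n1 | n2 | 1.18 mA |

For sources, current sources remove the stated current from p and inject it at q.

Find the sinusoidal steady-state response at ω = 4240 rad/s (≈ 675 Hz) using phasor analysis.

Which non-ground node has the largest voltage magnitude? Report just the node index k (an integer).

3

Apply KCL at each of the 5 non-ground nodes and solve the resulting linear system.
Node n1: branches {R1, R3, I2, R8, I4} → V_1 = 2.300+0.03165j
Node n2: branches {R2, I1, R6, I3, R9, R10, R11, I4} → V_2 = 8.674+0.5580j
Node n3: branches {R2, R4, R5, I3, R9, R10} → V_3 = -17.65+0.3390j
Node n4: branches {R5, I1, R7, L1, C1, R11} → V_4 = 0.2201+0.6022j
Node n5: branches {I2, R8, C1} → V_5 = 0.1008+9.319j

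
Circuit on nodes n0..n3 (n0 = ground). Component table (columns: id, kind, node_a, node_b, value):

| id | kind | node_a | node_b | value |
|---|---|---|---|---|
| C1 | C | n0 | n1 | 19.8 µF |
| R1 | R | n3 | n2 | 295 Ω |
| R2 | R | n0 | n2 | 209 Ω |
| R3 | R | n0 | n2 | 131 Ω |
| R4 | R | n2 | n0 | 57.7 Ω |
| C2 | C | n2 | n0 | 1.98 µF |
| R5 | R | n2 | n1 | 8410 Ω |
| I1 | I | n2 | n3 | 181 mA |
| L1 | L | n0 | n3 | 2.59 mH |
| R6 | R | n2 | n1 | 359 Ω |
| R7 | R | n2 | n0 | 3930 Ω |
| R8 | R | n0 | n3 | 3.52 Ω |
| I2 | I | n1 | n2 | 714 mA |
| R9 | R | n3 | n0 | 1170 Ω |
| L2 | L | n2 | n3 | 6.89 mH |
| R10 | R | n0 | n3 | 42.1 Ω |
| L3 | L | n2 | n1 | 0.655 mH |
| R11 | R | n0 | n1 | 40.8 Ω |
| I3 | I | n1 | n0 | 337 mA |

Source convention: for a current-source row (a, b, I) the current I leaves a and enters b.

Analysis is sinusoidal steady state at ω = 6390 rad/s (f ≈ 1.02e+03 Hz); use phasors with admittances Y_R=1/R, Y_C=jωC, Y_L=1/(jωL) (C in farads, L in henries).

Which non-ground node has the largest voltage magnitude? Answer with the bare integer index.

2

Element admittances at ω=6390 rad/s:
  Y(C1) = 0.000+0.1265j S between n0,n1
  Y(R1) = 0.003390+0.000j S between n3,n2
  Y(R2) = 0.004785+0.000j S between n0,n2
  Y(R3) = 0.007634+0.000j S between n0,n2
  Y(R4) = 0.01733+0.000j S between n2,n0
  Y(C2) = 0.000+0.01265j S between n2,n0
  Y(R5) = 0.0001189+0.000j S between n2,n1
  I1: injects 0.181 A into n3 (from n2)
  Y(L1) = 0.000-0.06042j S between n0,n3
  Y(R6) = 0.002786+0.000j S between n2,n1
  Y(R7) = 0.0002545+0.000j S between n2,n0
  Y(R8) = 0.2841+0.000j S between n0,n3
  I2: injects 0.714 A into n2 (from n1)
  Y(R9) = 0.0008547+0.000j S between n3,n0
  Y(L2) = 0.000-0.02271j S between n2,n3
  Y(R10) = 0.02375+0.000j S between n0,n3
  Y(L3) = 0.000-0.2389j S between n2,n1
  Y(R11) = 0.02451+0.000j S between n0,n1
  I3: injects 0.337 A into n0 (from n1)
Assemble and solve the 3×3 MNA system:
  V(n1)=-2.495+3.577j  V(n2)=-1.513+5.814j  V(n3)=0.8782+0.4072j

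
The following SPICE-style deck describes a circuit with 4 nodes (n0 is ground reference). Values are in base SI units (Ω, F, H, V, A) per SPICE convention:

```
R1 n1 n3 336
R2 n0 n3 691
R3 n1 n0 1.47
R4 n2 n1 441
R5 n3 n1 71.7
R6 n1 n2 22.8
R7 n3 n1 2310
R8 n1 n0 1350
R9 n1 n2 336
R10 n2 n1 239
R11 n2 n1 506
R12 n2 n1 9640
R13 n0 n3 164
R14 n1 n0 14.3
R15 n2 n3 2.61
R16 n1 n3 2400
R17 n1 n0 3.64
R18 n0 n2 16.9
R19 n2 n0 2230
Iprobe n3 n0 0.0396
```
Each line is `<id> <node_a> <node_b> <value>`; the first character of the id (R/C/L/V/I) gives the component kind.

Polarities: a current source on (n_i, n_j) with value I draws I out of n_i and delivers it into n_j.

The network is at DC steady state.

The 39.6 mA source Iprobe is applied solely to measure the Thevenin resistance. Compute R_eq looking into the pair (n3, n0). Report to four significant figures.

R_eq = 9.056 Ω

MNA unknowns: 3 node voltages V₁..V_3
R1: Y=0.002976 on G[1,3]
R2: Y=0.001447 on G[0,3]
R3: Y=0.6803 on G[1,0]
R4: Y=0.002268 on G[2,1]
R5: Y=0.01395 on G[3,1]
R6: Y=0.04386 on G[1,2]
R7: Y=0.0004329 on G[3,1]
R8: Y=0.0007407 on G[1,0]
R9: Y=0.002976 on G[1,2]
R10: Y=0.004184 on G[2,1]
R11: Y=0.001976 on G[2,1]
R12: Y=0.0001037 on G[2,1]
R13: Y=0.006098 on G[0,3]
R14: Y=0.06993 on G[1,0]
R15: Y=0.3831 on G[2,3]
R16: Y=0.0004167 on G[1,3]
R17: Y=0.2747 on G[1,0]
R18: Y=0.05917 on G[0,2]
R19: Y=0.0004484 on G[2,0]
Iprobe: z[3]−=0.0396, z[0]+=0.0396
solve → V1=-0.01981, V2=-0.2780, V3=-0.3586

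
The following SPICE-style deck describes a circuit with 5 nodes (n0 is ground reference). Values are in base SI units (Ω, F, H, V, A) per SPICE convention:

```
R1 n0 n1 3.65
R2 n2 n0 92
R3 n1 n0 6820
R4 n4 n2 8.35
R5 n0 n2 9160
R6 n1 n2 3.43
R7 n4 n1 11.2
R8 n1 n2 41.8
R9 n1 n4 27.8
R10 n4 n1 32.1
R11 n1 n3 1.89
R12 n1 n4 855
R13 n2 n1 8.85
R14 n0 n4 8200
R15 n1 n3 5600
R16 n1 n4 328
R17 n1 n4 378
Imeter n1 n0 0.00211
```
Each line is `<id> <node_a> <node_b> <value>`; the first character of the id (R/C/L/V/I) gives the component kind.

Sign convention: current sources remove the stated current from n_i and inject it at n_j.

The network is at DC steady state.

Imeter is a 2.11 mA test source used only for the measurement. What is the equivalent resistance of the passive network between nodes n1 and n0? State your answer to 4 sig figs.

Element admittances at DC:
  Y(R1) = 0.2740 S between n0,n1
  Y(R2) = 0.01087 S between n2,n0
  Y(R3) = 0.0001466 S between n1,n0
  Y(R4) = 0.1198 S between n4,n2
  Y(R5) = 0.0001092 S between n0,n2
  Y(R6) = 0.2915 S between n1,n2
  Y(R7) = 0.08929 S between n4,n1
  Y(R8) = 0.02392 S between n1,n2
  Y(R9) = 0.03597 S between n1,n4
  Y(R10) = 0.03115 S between n4,n1
  Y(R11) = 0.5291 S between n1,n3
  Y(R12) = 0.001170 S between n1,n4
  Y(R13) = 0.1130 S between n2,n1
  Y(R14) = 0.0001220 S between n0,n4
  Y(R15) = 0.0001786 S between n1,n3
  Y(R16) = 0.003049 S between n1,n4
  Y(R17) = 0.002646 S between n1,n4
  Imeter: injects 0.00211 A into n0 (from n1)
Assemble and solve the 4×4 MNA system:
  V(n1)=-0.007404  V(n2)=-0.007243  V(n3)=-0.007404  V(n4)=-0.007333

R_eq = 3.509 Ω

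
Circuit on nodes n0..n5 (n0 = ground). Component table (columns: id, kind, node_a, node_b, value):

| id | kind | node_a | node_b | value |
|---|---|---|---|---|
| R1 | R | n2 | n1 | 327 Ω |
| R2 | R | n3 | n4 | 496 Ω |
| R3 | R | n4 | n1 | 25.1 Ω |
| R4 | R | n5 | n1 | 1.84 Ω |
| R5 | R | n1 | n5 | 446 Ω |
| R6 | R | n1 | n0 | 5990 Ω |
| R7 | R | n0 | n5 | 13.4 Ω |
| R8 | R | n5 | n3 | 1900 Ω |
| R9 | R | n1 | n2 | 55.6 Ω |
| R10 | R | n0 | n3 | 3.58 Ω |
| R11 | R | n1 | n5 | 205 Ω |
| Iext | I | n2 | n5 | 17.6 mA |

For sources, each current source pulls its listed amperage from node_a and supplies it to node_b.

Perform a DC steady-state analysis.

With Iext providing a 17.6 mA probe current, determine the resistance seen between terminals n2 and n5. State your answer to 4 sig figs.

R_eq = 49.33 Ω

MNA unknowns: 5 node voltages V₁..V_5
R1: Y=0.003058 on G[2,1]
R2: Y=0.002016 on G[3,4]
R3: Y=0.03984 on G[4,1]
R4: Y=0.5435 on G[5,1]
R5: Y=0.002242 on G[1,5]
R6: Y=0.0001669 on G[1,0]
R7: Y=0.07463 on G[0,5]
R8: Y=0.0005263 on G[5,3]
R9: Y=0.01799 on G[1,2]
R10: Y=0.2793 on G[0,3]
R11: Y=0.004878 on G[1,5]
Iext: z[2]−=0.0176, z[5]+=0.0176
solve → V1=-0.03100, V2=-0.8673, V3=-0.0002095, V4=-0.02951, V5=0.0008535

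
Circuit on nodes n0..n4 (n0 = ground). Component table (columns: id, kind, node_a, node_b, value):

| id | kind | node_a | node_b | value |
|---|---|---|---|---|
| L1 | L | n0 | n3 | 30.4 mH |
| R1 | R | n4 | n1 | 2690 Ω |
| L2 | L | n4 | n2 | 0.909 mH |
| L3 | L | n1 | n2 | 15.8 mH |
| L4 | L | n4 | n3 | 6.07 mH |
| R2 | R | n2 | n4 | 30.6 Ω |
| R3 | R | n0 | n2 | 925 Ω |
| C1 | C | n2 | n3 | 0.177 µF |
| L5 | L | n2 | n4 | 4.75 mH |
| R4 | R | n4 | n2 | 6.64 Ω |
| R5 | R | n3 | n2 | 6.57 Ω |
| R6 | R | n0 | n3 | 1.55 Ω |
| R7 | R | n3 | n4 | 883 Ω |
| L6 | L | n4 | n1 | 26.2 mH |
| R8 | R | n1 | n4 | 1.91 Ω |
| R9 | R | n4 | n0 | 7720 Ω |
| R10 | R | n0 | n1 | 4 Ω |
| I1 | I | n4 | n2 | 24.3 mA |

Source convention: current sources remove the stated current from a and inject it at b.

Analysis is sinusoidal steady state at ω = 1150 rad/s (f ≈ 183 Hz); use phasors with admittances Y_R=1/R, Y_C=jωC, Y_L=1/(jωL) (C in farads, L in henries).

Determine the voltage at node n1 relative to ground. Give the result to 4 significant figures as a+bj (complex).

MNA unknowns: 4 node voltages V₁..V_4
L1: Y=0.000-0.02860j on G[0,3]
R1: Y=0.0003717+0.000j on G[4,1]
L2: Y=0.000-0.9566j on G[4,2]
L3: Y=0.000-0.05504j on G[1,2]
L4: Y=0.000-0.1433j on G[4,3]
R2: Y=0.03268+0.000j on G[2,4]
R3: Y=0.001081+0.000j on G[0,2]
C1: Y=0.000+0.0002036j on G[2,3]
L5: Y=0.000-0.1831j on G[2,4]
R4: Y=0.1506+0.000j on G[4,2]
R5: Y=0.1522+0.000j on G[3,2]
R6: Y=0.6452+0.000j on G[0,3]
R7: Y=0.001133+0.000j on G[3,4]
L6: Y=0.000-0.03319j on G[4,1]
R8: Y=0.5236+0.000j on G[1,4]
R9: Y=0.0001295+0.000j on G[4,0]
R10: Y=0.2500+0.000j on G[0,1]
I1: z[4]−=0.0243, z[2]+=0.0243
solve → V1=0.001686-0.005108j, V2=0.005079+0.01180j, V3=-0.0007473+0.001928j, V4=0.0008489-0.007242j

0.001686-0.005108j V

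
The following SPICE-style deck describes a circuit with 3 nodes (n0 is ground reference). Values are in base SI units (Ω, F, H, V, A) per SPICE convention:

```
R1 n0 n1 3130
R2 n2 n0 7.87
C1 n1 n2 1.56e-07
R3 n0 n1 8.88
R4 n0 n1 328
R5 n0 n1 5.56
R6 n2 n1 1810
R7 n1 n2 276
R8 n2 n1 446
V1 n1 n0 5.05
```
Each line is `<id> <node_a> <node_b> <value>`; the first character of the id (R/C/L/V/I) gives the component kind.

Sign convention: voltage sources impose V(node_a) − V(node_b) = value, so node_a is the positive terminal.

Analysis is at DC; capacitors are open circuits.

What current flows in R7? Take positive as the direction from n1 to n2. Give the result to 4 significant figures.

MNA unknowns: 2 node voltages V₁..V_2 plus 1 source current (V1)
R1: Y=0.0003195 on G[0,1]
R2: Y=0.1271 on G[2,0]
C1: Y=0.000 on G[1,2]
R3: Y=0.1126 on G[0,1]
R4: Y=0.003049 on G[0,1]
R5: Y=0.1799 on G[0,1]
R6: Y=0.0005525 on G[2,1]
R7: Y=0.003623 on G[1,2]
R8: Y=0.002242 on G[2,1]
V1: row V1−V0=5.05, i_V1 at 1,0
solve → V1=5.050, V2=0.2428
aux → i_V1=-1.525

0.01742 A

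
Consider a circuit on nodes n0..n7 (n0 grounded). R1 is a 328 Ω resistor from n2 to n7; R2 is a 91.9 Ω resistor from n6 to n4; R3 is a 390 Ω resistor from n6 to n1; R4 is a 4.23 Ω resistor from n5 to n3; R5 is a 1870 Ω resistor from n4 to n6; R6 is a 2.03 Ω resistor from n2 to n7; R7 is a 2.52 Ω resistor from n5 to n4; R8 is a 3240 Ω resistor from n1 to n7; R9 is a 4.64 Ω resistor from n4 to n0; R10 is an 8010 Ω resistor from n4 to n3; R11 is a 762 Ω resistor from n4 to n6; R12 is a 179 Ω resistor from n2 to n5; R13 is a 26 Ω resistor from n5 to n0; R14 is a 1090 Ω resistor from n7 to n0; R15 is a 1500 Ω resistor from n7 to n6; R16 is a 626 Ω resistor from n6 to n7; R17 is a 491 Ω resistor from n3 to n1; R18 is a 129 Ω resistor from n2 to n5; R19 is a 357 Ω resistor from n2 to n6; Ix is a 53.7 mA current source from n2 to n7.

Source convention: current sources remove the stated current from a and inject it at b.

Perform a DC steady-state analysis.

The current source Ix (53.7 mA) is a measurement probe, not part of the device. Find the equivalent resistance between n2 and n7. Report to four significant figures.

Apply KCL at each of the 7 non-ground nodes and solve the resulting linear system.
Node n1: branches {R3, R8, R17} → V_1 = 0.01004
Node n2: branches {R1, R6, R12, R18, R19, Ix} → V_2 = -0.01720
Node n3: branches {R4, R10, R17} → V_3 = -0.0006024
Node n4: branches {R2, R5, R7, R9, R10, R11} → V_4 = -0.0002616
Node n5: branches {R4, R7, R12, R13, R18} → V_5 = -0.0006943
Node n6: branches {R2, R3, R5, R11, R15, R16, R19} → V_6 = 0.008805
Node n7: branches {R1, R6, R8, R14, R15, R16, Ix} → V_7 = 0.09055

R_eq = 2.007 Ω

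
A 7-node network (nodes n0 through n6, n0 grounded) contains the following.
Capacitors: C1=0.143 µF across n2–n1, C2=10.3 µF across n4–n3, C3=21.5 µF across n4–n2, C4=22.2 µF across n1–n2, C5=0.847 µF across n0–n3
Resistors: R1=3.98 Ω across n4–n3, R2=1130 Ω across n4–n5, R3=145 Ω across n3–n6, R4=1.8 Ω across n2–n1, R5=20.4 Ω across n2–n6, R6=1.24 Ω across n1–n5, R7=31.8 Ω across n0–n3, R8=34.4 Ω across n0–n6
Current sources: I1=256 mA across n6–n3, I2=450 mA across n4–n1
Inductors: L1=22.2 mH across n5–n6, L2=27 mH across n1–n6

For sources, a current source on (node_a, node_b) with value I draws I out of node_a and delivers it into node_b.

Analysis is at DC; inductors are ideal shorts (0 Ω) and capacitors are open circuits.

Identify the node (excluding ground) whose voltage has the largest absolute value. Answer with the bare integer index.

4

Element admittances at DC:
  Y(C1) = 0.000 S between n2,n1
  Y(R1) = 0.2513 S between n4,n3
  Y(R2) = 0.0008850 S between n4,n5
  Y(R3) = 0.006897 S between n3,n6
  Y(R4) = 0.5556 S between n2,n1
  Y(C2) = 0.000 S between n4,n3
  Y(R5) = 0.04902 S between n2,n6
  Y(C3) = 0.000 S between n4,n2
  I1: injects 0.256 A into n3 (from n6)
  Y(R6) = 0.8065 S between n1,n5
  Y(R7) = 0.03145 S between n0,n3
  Y(R8) = 0.02907 S between n0,n6
  L1: short n5↔n6 (DC inductor)
  L2: short n1↔n6 (DC inductor)
  Y(C4) = 0.000 S between n1,n2
  Y(C5) = 0.000 S between n0,n3
  I2: injects 0.45 A into n1 (from n4)
Assemble and solve the 8×8 MNA system:
  V(n1)=4.369  V(n2)=4.369  V(n3)=-4.039  V(n4)=-5.794  V(n5)=4.369  V(n6)=4.369
  i(L1)=-0.008994  i(L2)=0.4500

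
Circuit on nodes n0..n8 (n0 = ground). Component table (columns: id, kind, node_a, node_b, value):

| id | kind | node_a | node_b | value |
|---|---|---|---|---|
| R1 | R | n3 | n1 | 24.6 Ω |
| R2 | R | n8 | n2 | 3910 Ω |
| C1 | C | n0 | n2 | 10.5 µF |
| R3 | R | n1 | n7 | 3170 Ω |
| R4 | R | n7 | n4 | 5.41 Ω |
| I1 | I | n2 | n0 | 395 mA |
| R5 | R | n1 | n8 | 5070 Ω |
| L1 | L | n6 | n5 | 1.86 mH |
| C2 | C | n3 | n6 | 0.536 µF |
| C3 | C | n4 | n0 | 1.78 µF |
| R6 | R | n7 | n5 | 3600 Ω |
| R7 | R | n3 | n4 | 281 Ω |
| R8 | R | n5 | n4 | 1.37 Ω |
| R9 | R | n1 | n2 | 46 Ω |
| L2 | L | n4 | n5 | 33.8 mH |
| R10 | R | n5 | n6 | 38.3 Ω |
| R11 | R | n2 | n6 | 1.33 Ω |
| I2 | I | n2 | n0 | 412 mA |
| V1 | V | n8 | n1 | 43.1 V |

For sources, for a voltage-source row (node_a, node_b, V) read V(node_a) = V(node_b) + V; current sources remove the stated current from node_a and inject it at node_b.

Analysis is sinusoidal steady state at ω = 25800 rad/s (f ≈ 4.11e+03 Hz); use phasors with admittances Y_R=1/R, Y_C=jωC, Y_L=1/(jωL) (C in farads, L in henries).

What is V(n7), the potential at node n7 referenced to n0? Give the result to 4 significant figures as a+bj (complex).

Element admittances at ω=25800 rad/s:
  Y(R1) = 0.04065+0.000j S between n3,n1
  Y(R2) = 0.0002558+0.000j S between n8,n2
  Y(C1) = 0.000+0.2709j S between n0,n2
  Y(R3) = 0.0003155+0.000j S between n1,n7
  Y(R4) = 0.1848+0.000j S between n7,n4
  I1: injects 0.395 A into n0 (from n2)
  Y(R5) = 0.0001972+0.000j S between n1,n8
  Y(L1) = 0.000-0.02084j S between n6,n5
  Y(C2) = 0.000+0.01383j S between n3,n6
  Y(C3) = 0.000+0.04592j S between n4,n0
  Y(R6) = 0.0002778+0.000j S between n7,n5
  Y(R7) = 0.003559+0.000j S between n3,n4
  Y(R8) = 0.7299+0.000j S between n5,n4
  Y(R9) = 0.02174+0.000j S between n1,n2
  Y(L2) = 0.000-0.001147j S between n4,n5
  Y(R10) = 0.02611+0.000j S between n5,n6
  Y(R11) = 0.7519+0.000j S between n2,n6
  I2: injects 0.412 A into n0 (from n2)
  V1: constraint V(n8)−V(n1) = 43.1
Assemble and solve the 9×9 MNA system:
  V(n1)=-0.5542+2.590j  V(n2)=-0.3775+2.827j  V(n3)=-0.4003+2.475j  V(n4)=2.227+0.8946j  V(n5)=2.184+1.026j  V(n6)=-0.3323+2.698j  V(n7)=2.222+0.8977j  V(n8)=42.55+2.590j
  i(V1)=-0.01948+6.067e-05j

2.222+0.8977j V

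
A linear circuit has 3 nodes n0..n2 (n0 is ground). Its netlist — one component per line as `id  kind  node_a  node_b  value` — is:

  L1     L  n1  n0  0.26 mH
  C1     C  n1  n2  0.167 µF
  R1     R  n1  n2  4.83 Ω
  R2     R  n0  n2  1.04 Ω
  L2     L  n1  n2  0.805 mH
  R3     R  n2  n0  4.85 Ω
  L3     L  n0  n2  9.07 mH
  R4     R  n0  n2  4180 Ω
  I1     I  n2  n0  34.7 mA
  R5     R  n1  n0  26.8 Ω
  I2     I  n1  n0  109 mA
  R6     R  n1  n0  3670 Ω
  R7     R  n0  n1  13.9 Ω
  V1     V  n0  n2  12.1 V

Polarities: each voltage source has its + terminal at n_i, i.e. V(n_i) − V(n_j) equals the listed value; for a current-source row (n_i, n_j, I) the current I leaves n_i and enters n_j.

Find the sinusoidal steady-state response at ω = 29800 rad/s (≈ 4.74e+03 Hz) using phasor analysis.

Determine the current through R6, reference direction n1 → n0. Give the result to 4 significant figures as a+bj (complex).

-0.001923-0.0006247j A

MNA unknowns: 2 node voltages V₁..V_2 plus 1 source current (V1)
L1: Y=0.000-0.1291j on G[1,0]
C1: Y=0.000+0.004977j on G[1,2]
R1: Y=0.2070+0.000j on G[1,2]
R2: Y=0.9615+0.000j on G[0,2]
L2: Y=0.000-0.04169j on G[1,2]
R3: Y=0.2062+0.000j on G[2,0]
L3: Y=0.000-0.003700j on G[0,2]
R4: Y=0.0002392+0.000j on G[0,2]
I1: z[2]−=0.0347, z[0]+=0.0347
R5: Y=0.03731+0.000j on G[1,0]
I2: z[1]−=0.109, z[0]+=0.109
R6: Y=0.0002725+0.000j on G[1,0]
R7: Y=0.07194+0.000j on G[0,1]
V1: row V0−V2=12.1, i_V1 at 0,2
solve → V1=-7.057-2.293j, V2=-12.10+0.000j
aux → i_V1=-15.06+0.7045j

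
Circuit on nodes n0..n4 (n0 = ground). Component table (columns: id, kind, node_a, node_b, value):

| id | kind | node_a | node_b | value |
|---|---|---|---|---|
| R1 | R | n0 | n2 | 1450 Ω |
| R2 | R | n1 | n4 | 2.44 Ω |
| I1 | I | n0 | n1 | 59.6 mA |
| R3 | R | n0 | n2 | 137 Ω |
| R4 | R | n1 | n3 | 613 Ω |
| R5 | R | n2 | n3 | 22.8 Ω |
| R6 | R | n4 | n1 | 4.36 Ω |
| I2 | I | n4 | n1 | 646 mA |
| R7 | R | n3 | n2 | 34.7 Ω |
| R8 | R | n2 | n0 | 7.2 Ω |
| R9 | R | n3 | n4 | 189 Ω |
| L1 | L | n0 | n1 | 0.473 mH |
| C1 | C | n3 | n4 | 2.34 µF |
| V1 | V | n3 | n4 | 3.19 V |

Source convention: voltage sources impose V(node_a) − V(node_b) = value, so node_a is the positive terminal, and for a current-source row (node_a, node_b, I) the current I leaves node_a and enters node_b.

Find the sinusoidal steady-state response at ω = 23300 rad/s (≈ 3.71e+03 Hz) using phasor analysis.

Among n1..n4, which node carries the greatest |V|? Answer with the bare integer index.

Element admittances at ω=23300 rad/s:
  Y(R1) = 0.0006897+0.000j S between n0,n2
  Y(R2) = 0.4098+0.000j S between n1,n4
  I1: injects 0.0596 A into n1 (from n0)
  Y(R3) = 0.007299+0.000j S between n0,n2
  Y(R4) = 0.001631+0.000j S between n1,n3
  Y(R5) = 0.04386+0.000j S between n2,n3
  Y(R6) = 0.2294+0.000j S between n4,n1
  I2: injects 0.646 A into n1 (from n4)
  Y(R7) = 0.02882+0.000j S between n3,n2
  Y(R8) = 0.1389+0.000j S between n2,n0
  Y(R9) = 0.005291+0.000j S between n3,n4
  Y(L1) = 0.000-0.09074j S between n0,n1
  Y(C1) = 0.000+0.05452j S between n3,n4
  V1: constraint V(n3)−V(n4) = 3.19
Assemble and solve the 5×5 MNA system:
  V(n1)=-0.1699-0.3412j  V(n2)=0.6166-0.1050j  V(n3)=1.863-0.3171j  V(n4)=-1.327-0.3171j
  i(V1)=-0.1108-0.1585j

3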